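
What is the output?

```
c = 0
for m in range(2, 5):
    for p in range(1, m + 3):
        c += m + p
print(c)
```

93

m=2,p=1: c = 0+3 = 3
m=2,p=2: c = 3+4 = 7
m=2,p=3: c = 7+5 = 12
m=2,p=4: c = 12+6 = 18
m=3,p=1: c = 18+4 = 22
m=3,p=2: c = 22+5 = 27
m=3,p=3: c = 27+6 = 33
m=3,p=4: c = 33+7 = 40
m=3,p=5: c = 40+8 = 48
m=4,p=1: c = 48+5 = 53
m=4,p=2: c = 53+6 = 59
m=4,p=3: c = 59+7 = 66
m=4,p=4: c = 66+8 = 74
m=4,p=5: c = 74+9 = 83
m=4,p=6: c = 83+10 = 93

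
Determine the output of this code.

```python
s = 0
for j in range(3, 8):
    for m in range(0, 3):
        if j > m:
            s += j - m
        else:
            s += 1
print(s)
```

j=3,m=0: 3>0, s = 0+3 = 3
j=3,m=1: 3>1, s = 3+2 = 5
j=3,m=2: 3>2, s = 5+1 = 6
j=4,m=0: 4>0, s = 6+4 = 10
j=4,m=1: 4>1, s = 10+3 = 13
j=4,m=2: 4>2, s = 13+2 = 15
j=5,m=0: 5>0, s = 15+5 = 20
j=5,m=1: 5>1, s = 20+4 = 24
j=5,m=2: 5>2, s = 24+3 = 27
j=6,m=0: 6>0, s = 27+6 = 33
j=6,m=1: 6>1, s = 33+5 = 38
j=6,m=2: 6>2, s = 38+4 = 42
j=7,m=0: 7>0, s = 42+7 = 49
j=7,m=1: 7>1, s = 49+6 = 55
j=7,m=2: 7>2, s = 55+5 = 60

60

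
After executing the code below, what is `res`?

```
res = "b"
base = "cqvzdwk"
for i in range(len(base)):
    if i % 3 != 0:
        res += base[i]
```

'bqvdw'

i=0: skip
i=1: add 'q' → 'bq'
i=2: add 'v' → 'bqv'
i=3: skip
i=4: add 'd' → 'bqvd'
i=5: add 'w' → 'bqvdw'
i=6: skip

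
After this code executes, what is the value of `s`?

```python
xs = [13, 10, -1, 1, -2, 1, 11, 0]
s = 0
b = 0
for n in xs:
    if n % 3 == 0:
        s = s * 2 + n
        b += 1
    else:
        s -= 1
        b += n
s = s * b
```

n=13: not %3==0, s = 0-1 = -1; b=13
n=10: not %3==0, s = (-1)-1 = -2; b=23
n=-1: not %3==0, s = (-2)-1 = -3; b=22
n=1: not %3==0, s = (-3)-1 = -4; b=23
n=-2: not %3==0, s = (-4)-1 = -5; b=21
n=1: not %3==0, s = (-5)-1 = -6; b=22
n=11: not %3==0, s = (-6)-1 = -7; b=33
n=0: %3==0, s = (-7)*2+0 = -14; b=34
s*b = (-14)*34 = -476

-476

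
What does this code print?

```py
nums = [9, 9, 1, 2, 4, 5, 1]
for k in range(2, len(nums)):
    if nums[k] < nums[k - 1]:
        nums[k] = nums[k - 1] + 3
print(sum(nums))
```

k=2: 1<9, nums[2] = 9+3 = 12 → [9, 9, 12, 2, 4, 5, 1]
k=3: 2<12, nums[3] = 12+3 = 15 → [9, 9, 12, 15, 4, 5, 1]
k=4: 4<15, nums[4] = 15+3 = 18 → [9, 9, 12, 15, 18, 5, 1]
k=5: 5<18, nums[5] = 18+3 = 21 → [9, 9, 12, 15, 18, 21, 1]
k=6: 1<21, nums[6] = 21+3 = 24 → [9, 9, 12, 15, 18, 21, 24]
sum = 108

108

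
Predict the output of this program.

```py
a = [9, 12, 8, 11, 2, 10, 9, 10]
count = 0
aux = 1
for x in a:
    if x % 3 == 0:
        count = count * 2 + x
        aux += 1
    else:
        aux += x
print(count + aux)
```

x=9: %3==0, count = 0*2+9 = 9; aux=2
x=12: %3==0, count = 9*2+12 = 30; aux=3
x=8: not %3==0; aux=11
x=11: not %3==0; aux=22
x=2: not %3==0; aux=24
x=10: not %3==0; aux=34
x=9: %3==0, count = 30*2+9 = 69; aux=35
x=10: not %3==0; aux=45
count+aux = 69+45 = 114

114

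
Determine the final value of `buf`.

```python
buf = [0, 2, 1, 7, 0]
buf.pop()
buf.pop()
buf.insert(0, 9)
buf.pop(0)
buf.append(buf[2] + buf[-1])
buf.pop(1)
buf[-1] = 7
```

pop() removes 0 → [0, 2, 1, 7]
pop() removes 7 → [0, 2, 1]
insert 9 at 0 → [9, 0, 2, 1]
pop(0) removes 9 → [0, 2, 1]
append buf[2]+buf[-1] = 1+1 = 2 → [0, 2, 1, 2]
pop(1) removes 2 → [0, 1, 2]
buf[-1] = 7 → [0, 1, 7]

[0, 1, 7]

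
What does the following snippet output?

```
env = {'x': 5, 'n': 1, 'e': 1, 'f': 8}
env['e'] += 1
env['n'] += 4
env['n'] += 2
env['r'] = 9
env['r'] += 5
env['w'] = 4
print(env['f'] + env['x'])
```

13

env['e'] = 1+1 = 2 → {'x': 5, 'n': 1, 'e': 2, 'f': 8}
env['n'] = 1+4 = 5 → {'x': 5, 'n': 5, 'e': 2, 'f': 8}
env['n'] = 5+2 = 7 → {'x': 5, 'n': 7, 'e': 2, 'f': 8}
env['r'] = 9 → {'x': 5, 'n': 7, 'e': 2, 'f': 8, 'r': 9}
env['r'] = 9+5 = 14 → {'x': 5, 'n': 7, 'e': 2, 'f': 8, 'r': 14}
env['w'] = 4 → {'x': 5, 'n': 7, 'e': 2, 'f': 8, 'r': 14, 'w': 4}
env['f']+env['x'] = 8+5 = 13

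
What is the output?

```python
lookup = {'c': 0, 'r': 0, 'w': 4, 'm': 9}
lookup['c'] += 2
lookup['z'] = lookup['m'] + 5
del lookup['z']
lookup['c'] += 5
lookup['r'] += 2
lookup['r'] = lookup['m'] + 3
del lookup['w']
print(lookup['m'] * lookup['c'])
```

lookup['c'] = 0+2 = 2 → {'c': 2, 'r': 0, 'w': 4, 'm': 9}
lookup['z'] = lookup['m']+5 = 14 → {'c': 2, 'r': 0, 'w': 4, 'm': 9, 'z': 14}
del 'z' → {'c': 2, 'r': 0, 'w': 4, 'm': 9}
lookup['c'] = 2+5 = 7 → {'c': 7, 'r': 0, 'w': 4, 'm': 9}
lookup['r'] = 0+2 = 2 → {'c': 7, 'r': 2, 'w': 4, 'm': 9}
lookup['r'] = lookup['m']+3 = 12 → {'c': 7, 'r': 12, 'w': 4, 'm': 9}
del 'w' → {'c': 7, 'r': 12, 'm': 9}
lookup['m']*lookup['c'] = 9*7 = 63

63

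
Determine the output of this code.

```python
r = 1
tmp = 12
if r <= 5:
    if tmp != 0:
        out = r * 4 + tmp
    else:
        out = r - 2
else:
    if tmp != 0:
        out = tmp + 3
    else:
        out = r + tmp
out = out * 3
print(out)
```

r=1, tmp=12
r <= 5 is True; tmp != 0 is True
→ out = r * 4 + tmp = 16
out = 16*3 = 48

48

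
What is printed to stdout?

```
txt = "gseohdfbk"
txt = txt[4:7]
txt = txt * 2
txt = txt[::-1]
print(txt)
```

slice [4:7] → 'hdf'
repeat ×2 → 'hdfhdf'
reverse → 'fdhfdh'

fdhfdh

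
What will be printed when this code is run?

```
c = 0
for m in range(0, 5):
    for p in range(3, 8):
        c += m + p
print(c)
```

175

m=0,p=3: c = 0+3 = 3
m=0,p=4: c = 3+4 = 7
m=0,p=5: c = 7+5 = 12
m=0,p=6: c = 12+6 = 18
m=0,p=7: c = 18+7 = 25
m=1,p=3: c = 25+4 = 29
m=1,p=4: c = 29+5 = 34
m=1,p=5: c = 34+6 = 40
m=1,p=6: c = 40+7 = 47
m=1,p=7: c = 47+8 = 55
m=2,p=3: c = 55+5 = 60
m=2,p=4: c = 60+6 = 66
m=2,p=5: c = 66+7 = 73
m=2,p=6: c = 73+8 = 81
m=2,p=7: c = 81+9 = 90
m=3,p=3: c = 90+6 = 96
m=3,p=4: c = 96+7 = 103
m=3,p=5: c = 103+8 = 111
m=3,p=6: c = 111+9 = 120
m=3,p=7: c = 120+10 = 130
m=4,p=3: c = 130+7 = 137
m=4,p=4: c = 137+8 = 145
m=4,p=5: c = 145+9 = 154
m=4,p=6: c = 154+10 = 164
m=4,p=7: c = 164+11 = 175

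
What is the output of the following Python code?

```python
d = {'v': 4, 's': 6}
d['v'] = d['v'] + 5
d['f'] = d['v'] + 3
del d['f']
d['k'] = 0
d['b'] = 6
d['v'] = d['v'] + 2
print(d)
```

{'v': 11, 's': 6, 'k': 0, 'b': 6}

d['v'] = d['v']+5 = 9 → {'v': 9, 's': 6}
d['f'] = d['v']+3 = 12 → {'v': 9, 's': 6, 'f': 12}
del 'f' → {'v': 9, 's': 6}
d['k'] = 0 → {'v': 9, 's': 6, 'k': 0}
d['b'] = 6 → {'v': 9, 's': 6, 'k': 0, 'b': 6}
d['v'] = d['v']+2 = 11 → {'v': 11, 's': 6, 'k': 0, 'b': 6}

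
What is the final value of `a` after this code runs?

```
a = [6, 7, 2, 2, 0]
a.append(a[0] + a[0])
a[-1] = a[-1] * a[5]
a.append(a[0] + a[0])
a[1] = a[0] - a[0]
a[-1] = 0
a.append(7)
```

[6, 0, 2, 2, 0, 144, 0, 7]

append a[0]+a[0] = 6+6 = 12 → [6, 7, 2, 2, 0, 12]
a[-1] = a[-1]*a[5] = 12*12 = 144 → [6, 7, 2, 2, 0, 144]
append a[0]+a[0] = 6+6 = 12 → [6, 7, 2, 2, 0, 144, 12]
a[1] = a[0]-a[0] = 6-6 = 0 → [6, 0, 2, 2, 0, 144, 12]
a[-1] = 0 → [6, 0, 2, 2, 0, 144, 0]
append 7 → [6, 0, 2, 2, 0, 144, 0, 7]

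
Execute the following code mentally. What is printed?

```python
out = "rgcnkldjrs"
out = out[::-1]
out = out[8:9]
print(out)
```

g

reverse → 'srjdlkncgr'
slice [8:9] → 'g'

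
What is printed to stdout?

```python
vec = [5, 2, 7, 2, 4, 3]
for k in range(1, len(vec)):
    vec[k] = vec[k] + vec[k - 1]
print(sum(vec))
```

85

k=1: vec[1] = 2+5 = 7 → [5, 7, 7, 2, 4, 3]
k=2: vec[2] = 7+7 = 14 → [5, 7, 14, 2, 4, 3]
k=3: vec[3] = 2+14 = 16 → [5, 7, 14, 16, 4, 3]
k=4: vec[4] = 4+16 = 20 → [5, 7, 14, 16, 20, 3]
k=5: vec[5] = 3+20 = 23 → [5, 7, 14, 16, 20, 23]
sum = 85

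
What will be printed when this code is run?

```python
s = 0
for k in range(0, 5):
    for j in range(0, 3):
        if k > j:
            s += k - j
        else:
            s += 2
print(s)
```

k=0,j=0: not 0>0, s = 0+2 = 2
k=0,j=1: not 0>1, s = 2+2 = 4
k=0,j=2: not 0>2, s = 4+2 = 6
k=1,j=0: 1>0, s = 6+1 = 7
k=1,j=1: not 1>1, s = 7+2 = 9
k=1,j=2: not 1>2, s = 9+2 = 11
k=2,j=0: 2>0, s = 11+2 = 13
k=2,j=1: 2>1, s = 13+1 = 14
k=2,j=2: not 2>2, s = 14+2 = 16
k=3,j=0: 3>0, s = 16+3 = 19
k=3,j=1: 3>1, s = 19+2 = 21
k=3,j=2: 3>2, s = 21+1 = 22
k=4,j=0: 4>0, s = 22+4 = 26
k=4,j=1: 4>1, s = 26+3 = 29
k=4,j=2: 4>2, s = 29+2 = 31

31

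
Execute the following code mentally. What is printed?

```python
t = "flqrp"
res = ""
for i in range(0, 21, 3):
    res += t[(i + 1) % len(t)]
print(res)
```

lpqfrlp

i=0: add t[1]='l' → 'l'
i=3: add t[4]='p' → 'lp'
i=6: add t[2]='q' → 'lpq'
i=9: add t[0]='f' → 'lpqf'
i=12: add t[3]='r' → 'lpqfr'
i=15: add t[1]='l' → 'lpqfrl'
i=18: add t[4]='p' → 'lpqfrlp'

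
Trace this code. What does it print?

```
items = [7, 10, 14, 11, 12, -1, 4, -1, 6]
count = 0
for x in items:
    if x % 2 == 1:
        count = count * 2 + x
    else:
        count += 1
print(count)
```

120

x=7: odd, count = 0*2+7 = 7
x=10: not odd, count = 7+1 = 8
x=14: not odd, count = 8+1 = 9
x=11: odd, count = 9*2+11 = 29
x=12: not odd, count = 29+1 = 30
x=-1: odd, count = 30*2+(-1) = 59
x=4: not odd, count = 59+1 = 60
x=-1: odd, count = 60*2+(-1) = 119
x=6: not odd, count = 119+1 = 120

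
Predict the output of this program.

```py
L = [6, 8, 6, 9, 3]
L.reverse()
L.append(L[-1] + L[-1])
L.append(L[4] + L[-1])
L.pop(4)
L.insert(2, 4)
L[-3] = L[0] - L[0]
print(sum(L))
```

52

reverse → [3, 9, 6, 8, 6]
append L[-1]+L[-1] = 6+6 = 12 → [3, 9, 6, 8, 6, 12]
append L[4]+L[-1] = 6+12 = 18 → [3, 9, 6, 8, 6, 12, 18]
pop(4) removes 6 → [3, 9, 6, 8, 12, 18]
insert 4 at 2 → [3, 9, 4, 6, 8, 12, 18]
L[-3] = L[0]-L[0] = 3-3 = 0 → [3, 9, 4, 6, 0, 12, 18]
sum = 52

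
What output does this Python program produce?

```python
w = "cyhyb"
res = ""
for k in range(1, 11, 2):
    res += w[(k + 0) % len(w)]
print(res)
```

k=1: add w[1]='y' → 'y'
k=3: add w[3]='y' → 'yy'
k=5: add w[0]='c' → 'yyc'
k=7: add w[2]='h' → 'yych'
k=9: add w[4]='b' → 'yychb'

yychb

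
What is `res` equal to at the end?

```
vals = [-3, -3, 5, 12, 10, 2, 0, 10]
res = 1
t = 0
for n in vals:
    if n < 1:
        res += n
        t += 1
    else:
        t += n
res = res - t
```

-47

n=-3: <1, res = 1+(-3) = -2; t=1
n=-3: <1, res = (-2)+(-3) = -5; t=2
n=5: not <1; t=7
n=12: not <1; t=19
n=10: not <1; t=29
n=2: not <1; t=31
n=0: <1, res = (-5)+0 = -5; t=32
n=10: not <1; t=42
res-t = (-5)-42 = -47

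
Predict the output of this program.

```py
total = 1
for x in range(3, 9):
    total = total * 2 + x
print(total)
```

310

x=3: total = 1*2+3 = 5
x=4: total = 5*2+4 = 14
x=5: total = 14*2+5 = 33
x=6: total = 33*2+6 = 72
x=7: total = 72*2+7 = 151
x=8: total = 151*2+8 = 310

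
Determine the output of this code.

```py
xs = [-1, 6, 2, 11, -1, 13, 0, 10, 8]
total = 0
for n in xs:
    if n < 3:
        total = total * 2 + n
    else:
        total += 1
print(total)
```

n=-1: <3, total = 0*2+(-1) = -1
n=6: not <3, total = (-1)+1 = 0
n=2: <3, total = 0*2+2 = 2
n=11: not <3, total = 2+1 = 3
n=-1: <3, total = 3*2+(-1) = 5
n=13: not <3, total = 5+1 = 6
n=0: <3, total = 6*2+0 = 12
n=10: not <3, total = 12+1 = 13
n=8: not <3, total = 13+1 = 14

14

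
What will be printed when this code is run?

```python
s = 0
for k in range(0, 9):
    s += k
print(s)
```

k=0: s = 0+0 = 0
k=1: s = 0+1 = 1
k=2: s = 1+2 = 3
k=3: s = 3+3 = 6
k=4: s = 6+4 = 10
k=5: s = 10+5 = 15
k=6: s = 15+6 = 21
k=7: s = 21+7 = 28
k=8: s = 28+8 = 36

36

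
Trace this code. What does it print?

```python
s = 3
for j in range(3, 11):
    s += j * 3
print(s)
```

159

j=3: s = 3+3*3 = 12
j=4: s = 12+4*3 = 24
j=5: s = 24+5*3 = 39
j=6: s = 39+6*3 = 57
j=7: s = 57+7*3 = 78
j=8: s = 78+8*3 = 102
j=9: s = 102+9*3 = 129
j=10: s = 129+10*3 = 159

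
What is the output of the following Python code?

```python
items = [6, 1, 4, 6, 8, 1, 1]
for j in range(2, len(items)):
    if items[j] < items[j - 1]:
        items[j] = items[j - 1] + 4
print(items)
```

[6, 1, 4, 6, 8, 12, 16]

j=2: 4>=1, unchanged → [6, 1, 4, 6, 8, 1, 1]
j=3: 6>=4, unchanged → [6, 1, 4, 6, 8, 1, 1]
j=4: 8>=6, unchanged → [6, 1, 4, 6, 8, 1, 1]
j=5: 1<8, items[5] = 8+4 = 12 → [6, 1, 4, 6, 8, 12, 1]
j=6: 1<12, items[6] = 12+4 = 16 → [6, 1, 4, 6, 8, 12, 16]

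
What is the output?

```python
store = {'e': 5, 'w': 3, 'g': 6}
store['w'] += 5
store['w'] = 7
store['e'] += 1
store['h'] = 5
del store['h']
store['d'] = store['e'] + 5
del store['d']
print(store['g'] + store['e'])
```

store['w'] = 3+5 = 8 → {'e': 5, 'w': 8, 'g': 6}
store['w'] = 7 → {'e': 5, 'w': 7, 'g': 6}
store['e'] = 5+1 = 6 → {'e': 6, 'w': 7, 'g': 6}
store['h'] = 5 → {'e': 6, 'w': 7, 'g': 6, 'h': 5}
del 'h' → {'e': 6, 'w': 7, 'g': 6}
store['d'] = store['e']+5 = 11 → {'e': 6, 'w': 7, 'g': 6, 'd': 11}
del 'd' → {'e': 6, 'w': 7, 'g': 6}
store['g']+store['e'] = 6+6 = 12

12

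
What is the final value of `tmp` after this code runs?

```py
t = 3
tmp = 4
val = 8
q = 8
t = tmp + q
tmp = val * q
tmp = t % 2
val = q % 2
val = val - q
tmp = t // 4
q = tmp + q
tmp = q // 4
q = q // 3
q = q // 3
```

2

t = 4+8 = 12
tmp = 8*8 = 64
tmp = 12%2 = 0
val = 8%2 = 0
val = 0-8 = -8
tmp = 12//4 = 3
q = 3+8 = 11
tmp = 11//4 = 2
q = 11//3 = 3
q = 3//3 = 1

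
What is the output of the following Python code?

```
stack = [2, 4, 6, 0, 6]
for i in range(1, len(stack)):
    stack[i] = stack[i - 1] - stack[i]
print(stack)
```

[2, -2, -8, -8, -14]

i=1: stack[1] = 2-4 = -2 → [2, -2, 6, 0, 6]
i=2: stack[2] = (-2)-6 = -8 → [2, -2, -8, 0, 6]
i=3: stack[3] = (-8)-0 = -8 → [2, -2, -8, -8, 6]
i=4: stack[4] = (-8)-6 = -14 → [2, -2, -8, -8, -14]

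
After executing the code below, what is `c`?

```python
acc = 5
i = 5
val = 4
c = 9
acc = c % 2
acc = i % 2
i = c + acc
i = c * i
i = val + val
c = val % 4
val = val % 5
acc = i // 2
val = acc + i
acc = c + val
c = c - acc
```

-12

acc = 9%2 = 1
acc = 5%2 = 1
i = 9+1 = 10
i = 9*10 = 90
i = 4+4 = 8
c = 4%4 = 0
val = 4%5 = 4
acc = 8//2 = 4
val = 4+8 = 12
acc = 0+12 = 12
c = 0-12 = -12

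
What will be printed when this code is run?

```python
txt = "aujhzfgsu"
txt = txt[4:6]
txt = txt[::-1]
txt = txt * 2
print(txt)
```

fzfz

slice [4:6] → 'zf'
reverse → 'fz'
repeat ×2 → 'fzfz'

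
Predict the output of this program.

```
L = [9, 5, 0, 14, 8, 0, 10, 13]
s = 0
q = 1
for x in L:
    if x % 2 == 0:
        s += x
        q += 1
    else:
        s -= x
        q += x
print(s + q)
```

38

x=9: not even, s = 0-9 = -9; q=10
x=5: not even, s = (-9)-5 = -14; q=15
x=0: even, s = (-14)+0 = -14; q=16
x=14: even, s = (-14)+14 = 0; q=17
x=8: even, s = 0+8 = 8; q=18
x=0: even, s = 8+0 = 8; q=19
x=10: even, s = 8+10 = 18; q=20
x=13: not even, s = 18-13 = 5; q=33
s+q = 5+33 = 38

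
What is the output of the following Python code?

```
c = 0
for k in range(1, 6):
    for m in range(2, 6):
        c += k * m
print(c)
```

k=1,m=2: c = 0+2 = 2
k=1,m=3: c = 2+3 = 5
k=1,m=4: c = 5+4 = 9
k=1,m=5: c = 9+5 = 14
k=2,m=2: c = 14+4 = 18
k=2,m=3: c = 18+6 = 24
k=2,m=4: c = 24+8 = 32
k=2,m=5: c = 32+10 = 42
k=3,m=2: c = 42+6 = 48
k=3,m=3: c = 48+9 = 57
k=3,m=4: c = 57+12 = 69
k=3,m=5: c = 69+15 = 84
k=4,m=2: c = 84+8 = 92
k=4,m=3: c = 92+12 = 104
k=4,m=4: c = 104+16 = 120
k=4,m=5: c = 120+20 = 140
k=5,m=2: c = 140+10 = 150
k=5,m=3: c = 150+15 = 165
k=5,m=4: c = 165+20 = 185
k=5,m=5: c = 185+25 = 210

210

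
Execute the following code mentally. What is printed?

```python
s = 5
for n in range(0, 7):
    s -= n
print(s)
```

n=0: s = 5-0 = 5
n=1: s = 5-1 = 4
n=2: s = 4-2 = 2
n=3: s = 2-3 = -1
n=4: s = (-1)-4 = -5
n=5: s = (-5)-5 = -10
n=6: s = (-10)-6 = -16

-16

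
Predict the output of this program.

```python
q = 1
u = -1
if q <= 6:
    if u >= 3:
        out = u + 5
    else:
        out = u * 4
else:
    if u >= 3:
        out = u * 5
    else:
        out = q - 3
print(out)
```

-4

q=1, u=-1
q <= 6 is True; u >= 3 is False
→ out = u * 4 = -4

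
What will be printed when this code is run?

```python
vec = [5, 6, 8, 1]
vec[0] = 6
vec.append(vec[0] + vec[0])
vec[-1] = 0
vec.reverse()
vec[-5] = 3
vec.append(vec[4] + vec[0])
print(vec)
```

vec[0] = 6 → [6, 6, 8, 1]
append vec[0]+vec[0] = 6+6 = 12 → [6, 6, 8, 1, 12]
vec[-1] = 0 → [6, 6, 8, 1, 0]
reverse → [0, 1, 8, 6, 6]
vec[-5] = 3 → [3, 1, 8, 6, 6]
append vec[4]+vec[0] = 6+3 = 9 → [3, 1, 8, 6, 6, 9]

[3, 1, 8, 6, 6, 9]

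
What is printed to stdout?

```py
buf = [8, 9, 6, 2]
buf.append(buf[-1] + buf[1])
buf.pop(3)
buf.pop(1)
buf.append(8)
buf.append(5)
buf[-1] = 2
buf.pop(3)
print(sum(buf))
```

append buf[-1]+buf[1] = 2+9 = 11 → [8, 9, 6, 2, 11]
pop(3) removes 2 → [8, 9, 6, 11]
pop(1) removes 9 → [8, 6, 11]
append 8 → [8, 6, 11, 8]
append 5 → [8, 6, 11, 8, 5]
buf[-1] = 2 → [8, 6, 11, 8, 2]
pop(3) removes 8 → [8, 6, 11, 2]
sum = 27

27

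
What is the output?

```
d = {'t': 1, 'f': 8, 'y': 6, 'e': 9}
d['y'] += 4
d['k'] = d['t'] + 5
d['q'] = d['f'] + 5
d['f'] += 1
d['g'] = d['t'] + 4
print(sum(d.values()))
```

d['y'] = 6+4 = 10 → {'t': 1, 'f': 8, 'y': 10, 'e': 9}
d['k'] = d['t']+5 = 6 → {'t': 1, 'f': 8, 'y': 10, 'e': 9, 'k': 6}
d['q'] = d['f']+5 = 13 → {'t': 1, 'f': 8, 'y': 10, 'e': 9, 'k': 6, 'q': 13}
d['f'] = 8+1 = 9 → {'t': 1, 'f': 9, 'y': 10, 'e': 9, 'k': 6, 'q': 13}
d['g'] = d['t']+4 = 5 → {'t': 1, 'f': 9, 'y': 10, 'e': 9, 'k': 6, 'q': 13, 'g': 5}
sum of values = 53

53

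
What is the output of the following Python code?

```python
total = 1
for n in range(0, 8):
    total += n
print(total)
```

29

n=0: total = 1+0 = 1
n=1: total = 1+1 = 2
n=2: total = 2+2 = 4
n=3: total = 4+3 = 7
n=4: total = 7+4 = 11
n=5: total = 11+5 = 16
n=6: total = 16+6 = 22
n=7: total = 22+7 = 29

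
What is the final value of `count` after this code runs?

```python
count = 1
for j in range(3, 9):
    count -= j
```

j=3: count = 1-3 = -2
j=4: count = (-2)-4 = -6
j=5: count = (-6)-5 = -11
j=6: count = (-11)-6 = -17
j=7: count = (-17)-7 = -24
j=8: count = (-24)-8 = -32

-32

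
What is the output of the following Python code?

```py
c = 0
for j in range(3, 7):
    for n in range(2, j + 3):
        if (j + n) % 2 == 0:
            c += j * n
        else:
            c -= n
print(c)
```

j=3,n=2: odd sum, c = 0-2 = -2
j=3,n=3: even sum, c = (-2)+9 = 7
j=3,n=4: odd sum, c = 7-4 = 3
j=3,n=5: even sum, c = 3+15 = 18
j=4,n=2: even sum, c = 18+8 = 26
j=4,n=3: odd sum, c = 26-3 = 23
j=4,n=4: even sum, c = 23+16 = 39
j=4,n=5: odd sum, c = 39-5 = 34
j=4,n=6: even sum, c = 34+24 = 58
j=5,n=2: odd sum, c = 58-2 = 56
j=5,n=3: even sum, c = 56+15 = 71
j=5,n=4: odd sum, c = 71-4 = 67
j=5,n=5: even sum, c = 67+25 = 92
j=5,n=6: odd sum, c = 92-6 = 86
j=5,n=7: even sum, c = 86+35 = 121
j=6,n=2: even sum, c = 121+12 = 133
j=6,n=3: odd sum, c = 133-3 = 130
j=6,n=4: even sum, c = 130+24 = 154
j=6,n=5: odd sum, c = 154-5 = 149
j=6,n=6: even sum, c = 149+36 = 185
j=6,n=7: odd sum, c = 185-7 = 178
j=6,n=8: even sum, c = 178+48 = 226

226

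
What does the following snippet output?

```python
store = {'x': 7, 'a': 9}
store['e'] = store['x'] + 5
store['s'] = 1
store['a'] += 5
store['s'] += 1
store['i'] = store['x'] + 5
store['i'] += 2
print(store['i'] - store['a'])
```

0

store['e'] = store['x']+5 = 12 → {'x': 7, 'a': 9, 'e': 12}
store['s'] = 1 → {'x': 7, 'a': 9, 'e': 12, 's': 1}
store['a'] = 9+5 = 14 → {'x': 7, 'a': 14, 'e': 12, 's': 1}
store['s'] = 1+1 = 2 → {'x': 7, 'a': 14, 'e': 12, 's': 2}
store['i'] = store['x']+5 = 12 → {'x': 7, 'a': 14, 'e': 12, 's': 2, 'i': 12}
store['i'] = 12+2 = 14 → {'x': 7, 'a': 14, 'e': 12, 's': 2, 'i': 14}
store['i']-store['a'] = 14-14 = 0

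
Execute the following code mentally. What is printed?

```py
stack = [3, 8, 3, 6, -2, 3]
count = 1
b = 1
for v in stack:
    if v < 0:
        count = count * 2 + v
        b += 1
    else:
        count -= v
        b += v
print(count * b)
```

v=3: not <0, count = 1-3 = -2; b=4
v=8: not <0, count = (-2)-8 = -10; b=12
v=3: not <0, count = (-10)-3 = -13; b=15
v=6: not <0, count = (-13)-6 = -19; b=21
v=-2: <0, count = (-19)*2+(-2) = -40; b=22
v=3: not <0, count = (-40)-3 = -43; b=25
count*b = (-43)*25 = -1075

-1075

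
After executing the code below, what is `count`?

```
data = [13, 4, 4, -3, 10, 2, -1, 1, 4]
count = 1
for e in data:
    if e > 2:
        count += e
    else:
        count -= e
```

37

e=13: >2, count = 1+13 = 14
e=4: >2, count = 14+4 = 18
e=4: >2, count = 18+4 = 22
e=-3: not >2, count = 22-(-3) = 25
e=10: >2, count = 25+10 = 35
e=2: not >2, count = 35-2 = 33
e=-1: not >2, count = 33-(-1) = 34
e=1: not >2, count = 34-1 = 33
e=4: >2, count = 33+4 = 37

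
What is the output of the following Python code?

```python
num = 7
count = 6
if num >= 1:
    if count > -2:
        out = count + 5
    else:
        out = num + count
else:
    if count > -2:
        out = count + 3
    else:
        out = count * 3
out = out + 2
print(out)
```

13

num=7, count=6
num >= 1 is True; count > -2 is True
→ out = count + 5 = 11
out = 11+2 = 13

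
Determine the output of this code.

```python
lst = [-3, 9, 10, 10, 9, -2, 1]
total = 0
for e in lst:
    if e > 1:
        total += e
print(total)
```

38

e=-3: not >1
e=9: >1, total = 0+9 = 9
e=10: >1, total = 9+10 = 19
e=10: >1, total = 19+10 = 29
e=9: >1, total = 29+9 = 38
e=-2: not >1
e=1: not >1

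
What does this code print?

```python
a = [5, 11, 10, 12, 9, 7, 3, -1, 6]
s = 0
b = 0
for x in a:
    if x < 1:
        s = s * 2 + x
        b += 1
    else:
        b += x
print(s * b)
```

-64

x=5: not <1; b=5
x=11: not <1; b=16
x=10: not <1; b=26
x=12: not <1; b=38
x=9: not <1; b=47
x=7: not <1; b=54
x=3: not <1; b=57
x=-1: <1, s = 0*2+(-1) = -1; b=58
x=6: not <1; b=64
s*b = (-1)*64 = -64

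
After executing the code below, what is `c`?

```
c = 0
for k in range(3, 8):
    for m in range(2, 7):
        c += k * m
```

k=3,m=2: c = 0+6 = 6
k=3,m=3: c = 6+9 = 15
k=3,m=4: c = 15+12 = 27
k=3,m=5: c = 27+15 = 42
k=3,m=6: c = 42+18 = 60
k=4,m=2: c = 60+8 = 68
k=4,m=3: c = 68+12 = 80
k=4,m=4: c = 80+16 = 96
k=4,m=5: c = 96+20 = 116
k=4,m=6: c = 116+24 = 140
k=5,m=2: c = 140+10 = 150
k=5,m=3: c = 150+15 = 165
k=5,m=4: c = 165+20 = 185
k=5,m=5: c = 185+25 = 210
k=5,m=6: c = 210+30 = 240
k=6,m=2: c = 240+12 = 252
k=6,m=3: c = 252+18 = 270
k=6,m=4: c = 270+24 = 294
k=6,m=5: c = 294+30 = 324
k=6,m=6: c = 324+36 = 360
k=7,m=2: c = 360+14 = 374
k=7,m=3: c = 374+21 = 395
k=7,m=4: c = 395+28 = 423
k=7,m=5: c = 423+35 = 458
k=7,m=6: c = 458+42 = 500

500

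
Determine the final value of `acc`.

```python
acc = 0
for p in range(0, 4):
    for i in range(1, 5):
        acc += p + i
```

64

p=0,i=1: acc = 0+1 = 1
p=0,i=2: acc = 1+2 = 3
p=0,i=3: acc = 3+3 = 6
p=0,i=4: acc = 6+4 = 10
p=1,i=1: acc = 10+2 = 12
p=1,i=2: acc = 12+3 = 15
p=1,i=3: acc = 15+4 = 19
p=1,i=4: acc = 19+5 = 24
p=2,i=1: acc = 24+3 = 27
p=2,i=2: acc = 27+4 = 31
p=2,i=3: acc = 31+5 = 36
p=2,i=4: acc = 36+6 = 42
p=3,i=1: acc = 42+4 = 46
p=3,i=2: acc = 46+5 = 51
p=3,i=3: acc = 51+6 = 57
p=3,i=4: acc = 57+7 = 64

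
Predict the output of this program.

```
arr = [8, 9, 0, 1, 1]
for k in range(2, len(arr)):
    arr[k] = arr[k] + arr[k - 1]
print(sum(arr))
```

k=2: arr[2] = 0+9 = 9 → [8, 9, 9, 1, 1]
k=3: arr[3] = 1+9 = 10 → [8, 9, 9, 10, 1]
k=4: arr[4] = 1+10 = 11 → [8, 9, 9, 10, 11]
sum = 47

47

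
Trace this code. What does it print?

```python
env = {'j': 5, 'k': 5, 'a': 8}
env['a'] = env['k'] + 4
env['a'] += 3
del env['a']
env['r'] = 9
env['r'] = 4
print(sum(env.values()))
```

14

env['a'] = env['k']+4 = 9 → {'j': 5, 'k': 5, 'a': 9}
env['a'] = 9+3 = 12 → {'j': 5, 'k': 5, 'a': 12}
del 'a' → {'j': 5, 'k': 5}
env['r'] = 9 → {'j': 5, 'k': 5, 'r': 9}
env['r'] = 4 → {'j': 5, 'k': 5, 'r': 4}
sum of values = 14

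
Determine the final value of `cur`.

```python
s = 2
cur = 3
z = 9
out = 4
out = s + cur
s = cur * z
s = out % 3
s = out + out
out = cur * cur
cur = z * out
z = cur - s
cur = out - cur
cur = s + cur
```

-62

out = 2+3 = 5
s = 3*9 = 27
s = 5%3 = 2
s = 5+5 = 10
out = 3*3 = 9
cur = 9*9 = 81
z = 81-10 = 71
cur = 9-81 = -72
cur = 10+(-72) = -62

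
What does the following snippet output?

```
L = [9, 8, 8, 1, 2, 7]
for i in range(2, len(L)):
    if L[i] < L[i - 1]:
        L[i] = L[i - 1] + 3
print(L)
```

[9, 8, 8, 11, 14, 17]

i=2: 8>=8, unchanged → [9, 8, 8, 1, 2, 7]
i=3: 1<8, L[3] = 8+3 = 11 → [9, 8, 8, 11, 2, 7]
i=4: 2<11, L[4] = 11+3 = 14 → [9, 8, 8, 11, 14, 7]
i=5: 7<14, L[5] = 14+3 = 17 → [9, 8, 8, 11, 14, 17]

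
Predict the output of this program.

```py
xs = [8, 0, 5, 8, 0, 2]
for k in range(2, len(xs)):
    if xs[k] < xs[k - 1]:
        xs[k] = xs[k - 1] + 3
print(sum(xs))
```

k=2: 5>=0, unchanged → [8, 0, 5, 8, 0, 2]
k=3: 8>=5, unchanged → [8, 0, 5, 8, 0, 2]
k=4: 0<8, xs[4] = 8+3 = 11 → [8, 0, 5, 8, 11, 2]
k=5: 2<11, xs[5] = 11+3 = 14 → [8, 0, 5, 8, 11, 14]
sum = 46

46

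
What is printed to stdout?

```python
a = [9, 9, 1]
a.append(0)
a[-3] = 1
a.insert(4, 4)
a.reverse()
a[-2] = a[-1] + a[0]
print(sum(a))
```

append 0 → [9, 9, 1, 0]
a[-3] = 1 → [9, 1, 1, 0]
insert 4 at 4 → [9, 1, 1, 0, 4]
reverse → [4, 0, 1, 1, 9]
a[-2] = a[-1]+a[0] = 9+4 = 13 → [4, 0, 1, 13, 9]
sum = 27

27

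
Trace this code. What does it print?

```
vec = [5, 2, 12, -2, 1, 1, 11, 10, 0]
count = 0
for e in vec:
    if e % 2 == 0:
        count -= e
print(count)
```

-22

e=5: not even
e=2: even, count = 0-2 = -2
e=12: even, count = (-2)-12 = -14
e=-2: even, count = (-14)-(-2) = -12
e=1: not even
e=1: not even
e=11: not even
e=10: even, count = (-12)-10 = -22
e=0: even, count = (-22)-0 = -22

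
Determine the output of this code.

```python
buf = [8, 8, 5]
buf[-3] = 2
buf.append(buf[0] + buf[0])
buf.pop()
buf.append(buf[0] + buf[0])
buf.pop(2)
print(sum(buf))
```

14

buf[-3] = 2 → [2, 8, 5]
append buf[0]+buf[0] = 2+2 = 4 → [2, 8, 5, 4]
pop() removes 4 → [2, 8, 5]
append buf[0]+buf[0] = 2+2 = 4 → [2, 8, 5, 4]
pop(2) removes 5 → [2, 8, 4]
sum = 14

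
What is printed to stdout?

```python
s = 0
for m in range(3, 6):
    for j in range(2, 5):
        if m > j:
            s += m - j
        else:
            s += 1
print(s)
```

m=3,j=2: 3>2, s = 0+1 = 1
m=3,j=3: not 3>3, s = 1+1 = 2
m=3,j=4: not 3>4, s = 2+1 = 3
m=4,j=2: 4>2, s = 3+2 = 5
m=4,j=3: 4>3, s = 5+1 = 6
m=4,j=4: not 4>4, s = 6+1 = 7
m=5,j=2: 5>2, s = 7+3 = 10
m=5,j=3: 5>3, s = 10+2 = 12
m=5,j=4: 5>4, s = 12+1 = 13

13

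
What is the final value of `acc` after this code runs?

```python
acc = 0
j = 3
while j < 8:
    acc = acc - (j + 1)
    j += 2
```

j=3: acc = 0-4 = -4
j=5: acc = (-4)-6 = -10
j=7: acc = (-10)-8 = -18

-18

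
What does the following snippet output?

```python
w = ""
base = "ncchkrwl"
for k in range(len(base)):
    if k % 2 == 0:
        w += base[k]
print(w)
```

k=0: add 'n' → 'n'
k=1: skip
k=2: add 'c' → 'nc'
k=3: skip
k=4: add 'k' → 'nck'
k=5: skip
k=6: add 'w' → 'nckw'
k=7: skip

nckw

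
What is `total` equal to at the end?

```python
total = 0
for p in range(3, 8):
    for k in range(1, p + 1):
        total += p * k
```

455

p=3,k=1: total = 0+3 = 3
p=3,k=2: total = 3+6 = 9
p=3,k=3: total = 9+9 = 18
p=4,k=1: total = 18+4 = 22
p=4,k=2: total = 22+8 = 30
p=4,k=3: total = 30+12 = 42
p=4,k=4: total = 42+16 = 58
p=5,k=1: total = 58+5 = 63
p=5,k=2: total = 63+10 = 73
p=5,k=3: total = 73+15 = 88
p=5,k=4: total = 88+20 = 108
p=5,k=5: total = 108+25 = 133
p=6,k=1: total = 133+6 = 139
p=6,k=2: total = 139+12 = 151
p=6,k=3: total = 151+18 = 169
p=6,k=4: total = 169+24 = 193
p=6,k=5: total = 193+30 = 223
p=6,k=6: total = 223+36 = 259
p=7,k=1: total = 259+7 = 266
p=7,k=2: total = 266+14 = 280
p=7,k=3: total = 280+21 = 301
p=7,k=4: total = 301+28 = 329
p=7,k=5: total = 329+35 = 364
p=7,k=6: total = 364+42 = 406
p=7,k=7: total = 406+49 = 455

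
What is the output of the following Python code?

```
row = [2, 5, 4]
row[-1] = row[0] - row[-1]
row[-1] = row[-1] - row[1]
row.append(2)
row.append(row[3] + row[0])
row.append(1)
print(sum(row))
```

7

row[-1] = row[0]-row[-1] = 2-4 = -2 → [2, 5, -2]
row[-1] = row[-1]-row[1] = (-2)-5 = -7 → [2, 5, -7]
append 2 → [2, 5, -7, 2]
append row[3]+row[0] = 2+2 = 4 → [2, 5, -7, 2, 4]
append 1 → [2, 5, -7, 2, 4, 1]
sum = 7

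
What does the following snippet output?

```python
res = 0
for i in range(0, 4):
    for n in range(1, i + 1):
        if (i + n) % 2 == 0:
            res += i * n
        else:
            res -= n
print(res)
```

i=1,n=1: even sum, res = 0+1 = 1
i=2,n=1: odd sum, res = 1-1 = 0
i=2,n=2: even sum, res = 0+4 = 4
i=3,n=1: even sum, res = 4+3 = 7
i=3,n=2: odd sum, res = 7-2 = 5
i=3,n=3: even sum, res = 5+9 = 14

14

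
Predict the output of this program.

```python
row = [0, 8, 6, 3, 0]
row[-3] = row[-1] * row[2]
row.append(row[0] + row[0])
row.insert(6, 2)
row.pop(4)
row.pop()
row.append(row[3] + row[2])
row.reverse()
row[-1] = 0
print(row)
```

row[-3] = row[-1]*row[2] = 0*6 = 0 → [0, 8, 0, 3, 0]
append row[0]+row[0] = 0+0 = 0 → [0, 8, 0, 3, 0, 0]
insert 2 at 6 → [0, 8, 0, 3, 0, 0, 2]
pop(4) removes 0 → [0, 8, 0, 3, 0, 2]
pop() removes 2 → [0, 8, 0, 3, 0]
append row[3]+row[2] = 3+0 = 3 → [0, 8, 0, 3, 0, 3]
reverse → [3, 0, 3, 0, 8, 0]
row[-1] = 0 → [3, 0, 3, 0, 8, 0]

[3, 0, 3, 0, 8, 0]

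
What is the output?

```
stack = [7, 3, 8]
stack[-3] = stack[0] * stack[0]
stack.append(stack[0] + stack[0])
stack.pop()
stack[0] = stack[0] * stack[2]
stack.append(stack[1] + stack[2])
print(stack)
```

[392, 3, 8, 11]

stack[-3] = stack[0]*stack[0] = 7*7 = 49 → [49, 3, 8]
append stack[0]+stack[0] = 49+49 = 98 → [49, 3, 8, 98]
pop() removes 98 → [49, 3, 8]
stack[0] = stack[0]*stack[2] = 49*8 = 392 → [392, 3, 8]
append stack[1]+stack[2] = 3+8 = 11 → [392, 3, 8, 11]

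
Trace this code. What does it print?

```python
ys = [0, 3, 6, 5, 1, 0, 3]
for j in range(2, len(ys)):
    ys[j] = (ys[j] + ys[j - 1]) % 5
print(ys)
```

[0, 3, 4, 4, 0, 0, 3]

j=2: ys[2] = (6+3)%5 = 4 → [0, 3, 4, 5, 1, 0, 3]
j=3: ys[3] = (5+4)%5 = 4 → [0, 3, 4, 4, 1, 0, 3]
j=4: ys[4] = (1+4)%5 = 0 → [0, 3, 4, 4, 0, 0, 3]
j=5: ys[5] = (0+0)%5 = 0 → [0, 3, 4, 4, 0, 0, 3]
j=6: ys[6] = (3+0)%5 = 3 → [0, 3, 4, 4, 0, 0, 3]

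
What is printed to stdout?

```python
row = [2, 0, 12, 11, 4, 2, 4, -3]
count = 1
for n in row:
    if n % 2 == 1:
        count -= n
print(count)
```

n=2: not odd
n=0: not odd
n=12: not odd
n=11: odd, count = 1-11 = -10
n=4: not odd
n=2: not odd
n=4: not odd
n=-3: odd, count = (-10)-(-3) = -7

-7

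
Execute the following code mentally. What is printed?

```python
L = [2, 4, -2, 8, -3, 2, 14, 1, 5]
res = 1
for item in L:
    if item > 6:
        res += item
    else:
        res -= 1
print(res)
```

16

item=2: not >6, res = 1-1 = 0
item=4: not >6, res = 0-1 = -1
item=-2: not >6, res = (-1)-1 = -2
item=8: >6, res = (-2)+8 = 6
item=-3: not >6, res = 6-1 = 5
item=2: not >6, res = 5-1 = 4
item=14: >6, res = 4+14 = 18
item=1: not >6, res = 18-1 = 17
item=5: not >6, res = 17-1 = 16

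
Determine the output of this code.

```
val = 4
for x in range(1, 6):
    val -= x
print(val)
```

x=1: val = 4-1 = 3
x=2: val = 3-2 = 1
x=3: val = 1-3 = -2
x=4: val = (-2)-4 = -6
x=5: val = (-6)-5 = -11

-11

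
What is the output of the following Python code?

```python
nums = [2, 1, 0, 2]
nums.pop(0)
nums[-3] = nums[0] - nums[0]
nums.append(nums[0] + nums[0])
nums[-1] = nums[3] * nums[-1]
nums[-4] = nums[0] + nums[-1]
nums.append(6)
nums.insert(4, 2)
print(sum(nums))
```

10

pop(0) removes 2 → [1, 0, 2]
nums[-3] = nums[0]-nums[0] = 1-1 = 0 → [0, 0, 2]
append nums[0]+nums[0] = 0+0 = 0 → [0, 0, 2, 0]
nums[-1] = nums[3]*nums[-1] = 0*0 = 0 → [0, 0, 2, 0]
nums[-4] = nums[0]+nums[-1] = 0+0 = 0 → [0, 0, 2, 0]
append 6 → [0, 0, 2, 0, 6]
insert 2 at 4 → [0, 0, 2, 0, 2, 6]
sum = 10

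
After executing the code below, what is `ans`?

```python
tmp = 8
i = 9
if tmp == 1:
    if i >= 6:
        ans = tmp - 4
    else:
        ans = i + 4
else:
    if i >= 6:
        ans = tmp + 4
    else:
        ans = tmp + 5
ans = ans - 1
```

tmp=8, i=9
tmp == 1 is False; i >= 6 is True
→ ans = tmp + 4 = 12
ans = 12-1 = 11

11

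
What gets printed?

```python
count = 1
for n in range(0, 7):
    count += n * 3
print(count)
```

n=0: count = 1+0*3 = 1
n=1: count = 1+1*3 = 4
n=2: count = 4+2*3 = 10
n=3: count = 10+3*3 = 19
n=4: count = 19+4*3 = 31
n=5: count = 31+5*3 = 46
n=6: count = 46+6*3 = 64

64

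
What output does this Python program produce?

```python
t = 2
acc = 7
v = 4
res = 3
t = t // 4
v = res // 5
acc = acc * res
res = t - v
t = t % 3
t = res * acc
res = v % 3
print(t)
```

t = 2//4 = 0
v = 3//5 = 0
acc = 7*3 = 21
res = 0-0 = 0
t = 0%3 = 0
t = 0*21 = 0
res = 0%3 = 0

0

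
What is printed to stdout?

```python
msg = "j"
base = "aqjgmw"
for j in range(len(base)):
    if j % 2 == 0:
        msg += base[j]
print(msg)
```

jajm

j=0: add 'a' → 'ja'
j=1: skip
j=2: add 'j' → 'jaj'
j=3: skip
j=4: add 'm' → 'jajm'
j=5: skip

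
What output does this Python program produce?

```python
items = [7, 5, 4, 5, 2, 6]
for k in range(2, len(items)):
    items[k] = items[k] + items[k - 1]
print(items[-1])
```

22

k=2: items[2] = 4+5 = 9 → [7, 5, 9, 5, 2, 6]
k=3: items[3] = 5+9 = 14 → [7, 5, 9, 14, 2, 6]
k=4: items[4] = 2+14 = 16 → [7, 5, 9, 14, 16, 6]
k=5: items[5] = 6+16 = 22 → [7, 5, 9, 14, 16, 22]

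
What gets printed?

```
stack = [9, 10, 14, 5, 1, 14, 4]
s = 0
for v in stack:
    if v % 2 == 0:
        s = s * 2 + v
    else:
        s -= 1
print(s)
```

144

v=9: not even, s = 0-1 = -1
v=10: even, s = (-1)*2+10 = 8
v=14: even, s = 8*2+14 = 30
v=5: not even, s = 30-1 = 29
v=1: not even, s = 29-1 = 28
v=14: even, s = 28*2+14 = 70
v=4: even, s = 70*2+4 = 144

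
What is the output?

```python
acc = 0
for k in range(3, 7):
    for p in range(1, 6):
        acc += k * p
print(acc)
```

k=3,p=1: acc = 0+3 = 3
k=3,p=2: acc = 3+6 = 9
k=3,p=3: acc = 9+9 = 18
k=3,p=4: acc = 18+12 = 30
k=3,p=5: acc = 30+15 = 45
k=4,p=1: acc = 45+4 = 49
k=4,p=2: acc = 49+8 = 57
k=4,p=3: acc = 57+12 = 69
k=4,p=4: acc = 69+16 = 85
k=4,p=5: acc = 85+20 = 105
k=5,p=1: acc = 105+5 = 110
k=5,p=2: acc = 110+10 = 120
k=5,p=3: acc = 120+15 = 135
k=5,p=4: acc = 135+20 = 155
k=5,p=5: acc = 155+25 = 180
k=6,p=1: acc = 180+6 = 186
k=6,p=2: acc = 186+12 = 198
k=6,p=3: acc = 198+18 = 216
k=6,p=4: acc = 216+24 = 240
k=6,p=5: acc = 240+30 = 270

270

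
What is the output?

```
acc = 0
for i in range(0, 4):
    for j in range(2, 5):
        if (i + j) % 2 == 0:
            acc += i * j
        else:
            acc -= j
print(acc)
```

6

i=0,j=2: even sum, acc = 0+0 = 0
i=0,j=3: odd sum, acc = 0-3 = -3
i=0,j=4: even sum, acc = (-3)+0 = -3
i=1,j=2: odd sum, acc = (-3)-2 = -5
i=1,j=3: even sum, acc = (-5)+3 = -2
i=1,j=4: odd sum, acc = (-2)-4 = -6
i=2,j=2: even sum, acc = (-6)+4 = -2
i=2,j=3: odd sum, acc = (-2)-3 = -5
i=2,j=4: even sum, acc = (-5)+8 = 3
i=3,j=2: odd sum, acc = 3-2 = 1
i=3,j=3: even sum, acc = 1+9 = 10
i=3,j=4: odd sum, acc = 10-4 = 6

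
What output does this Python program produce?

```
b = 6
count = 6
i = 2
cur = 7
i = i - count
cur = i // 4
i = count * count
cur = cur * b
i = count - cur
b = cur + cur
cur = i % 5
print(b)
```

i = 2-6 = -4
cur = (-4)//4 = -1
i = 6*6 = 36
cur = (-1)*6 = -6
i = 6-(-6) = 12
b = (-6)+(-6) = -12
cur = 12%5 = 2

-12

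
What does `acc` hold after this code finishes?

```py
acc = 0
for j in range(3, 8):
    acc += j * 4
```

100

j=3: acc = 0+3*4 = 12
j=4: acc = 12+4*4 = 28
j=5: acc = 28+5*4 = 48
j=6: acc = 48+6*4 = 72
j=7: acc = 72+7*4 = 100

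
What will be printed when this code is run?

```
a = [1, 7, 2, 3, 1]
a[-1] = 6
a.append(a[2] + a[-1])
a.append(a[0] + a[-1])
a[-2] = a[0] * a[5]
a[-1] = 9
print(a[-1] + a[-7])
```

a[-1] = 6 → [1, 7, 2, 3, 6]
append a[2]+a[-1] = 2+6 = 8 → [1, 7, 2, 3, 6, 8]
append a[0]+a[-1] = 1+8 = 9 → [1, 7, 2, 3, 6, 8, 9]
a[-2] = a[0]*a[5] = 1*8 = 8 → [1, 7, 2, 3, 6, 8, 9]
a[-1] = 9 → [1, 7, 2, 3, 6, 8, 9]
a[-1]+a[-7] = 9+1 = 10

10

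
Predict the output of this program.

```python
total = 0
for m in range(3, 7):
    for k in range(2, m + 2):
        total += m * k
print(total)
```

m=3,k=2: total = 0+6 = 6
m=3,k=3: total = 6+9 = 15
m=3,k=4: total = 15+12 = 27
m=4,k=2: total = 27+8 = 35
m=4,k=3: total = 35+12 = 47
m=4,k=4: total = 47+16 = 63
m=4,k=5: total = 63+20 = 83
m=5,k=2: total = 83+10 = 93
m=5,k=3: total = 93+15 = 108
m=5,k=4: total = 108+20 = 128
m=5,k=5: total = 128+25 = 153
m=5,k=6: total = 153+30 = 183
m=6,k=2: total = 183+12 = 195
m=6,k=3: total = 195+18 = 213
m=6,k=4: total = 213+24 = 237
m=6,k=5: total = 237+30 = 267
m=6,k=6: total = 267+36 = 303
m=6,k=7: total = 303+42 = 345

345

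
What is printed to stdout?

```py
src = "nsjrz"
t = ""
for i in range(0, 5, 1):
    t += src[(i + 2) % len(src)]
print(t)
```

jrzns

i=0: add src[2]='j' → 'j'
i=1: add src[3]='r' → 'jr'
i=2: add src[4]='z' → 'jrz'
i=3: add src[0]='n' → 'jrzn'
i=4: add src[1]='s' → 'jrzns'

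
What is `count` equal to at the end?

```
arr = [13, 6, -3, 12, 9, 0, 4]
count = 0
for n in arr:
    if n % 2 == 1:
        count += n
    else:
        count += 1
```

23

n=13: odd, count = 0+13 = 13
n=6: not odd, count = 13+1 = 14
n=-3: odd, count = 14+(-3) = 11
n=12: not odd, count = 11+1 = 12
n=9: odd, count = 12+9 = 21
n=0: not odd, count = 21+1 = 22
n=4: not odd, count = 22+1 = 23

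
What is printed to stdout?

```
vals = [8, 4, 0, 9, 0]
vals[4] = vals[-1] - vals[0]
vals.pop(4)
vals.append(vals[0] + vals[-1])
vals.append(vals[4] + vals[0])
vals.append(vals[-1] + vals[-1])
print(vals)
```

[8, 4, 0, 9, 17, 25, 50]

vals[4] = vals[-1]-vals[0] = 0-8 = -8 → [8, 4, 0, 9, -8]
pop(4) removes -8 → [8, 4, 0, 9]
append vals[0]+vals[-1] = 8+9 = 17 → [8, 4, 0, 9, 17]
append vals[4]+vals[0] = 17+8 = 25 → [8, 4, 0, 9, 17, 25]
append vals[-1]+vals[-1] = 25+25 = 50 → [8, 4, 0, 9, 17, 25, 50]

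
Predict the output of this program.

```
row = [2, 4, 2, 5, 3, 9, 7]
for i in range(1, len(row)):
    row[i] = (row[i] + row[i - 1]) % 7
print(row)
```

i=1: row[1] = (4+2)%7 = 6 → [2, 6, 2, 5, 3, 9, 7]
i=2: row[2] = (2+6)%7 = 1 → [2, 6, 1, 5, 3, 9, 7]
i=3: row[3] = (5+1)%7 = 6 → [2, 6, 1, 6, 3, 9, 7]
i=4: row[4] = (3+6)%7 = 2 → [2, 6, 1, 6, 2, 9, 7]
i=5: row[5] = (9+2)%7 = 4 → [2, 6, 1, 6, 2, 4, 7]
i=6: row[6] = (7+4)%7 = 4 → [2, 6, 1, 6, 2, 4, 4]

[2, 6, 1, 6, 2, 4, 4]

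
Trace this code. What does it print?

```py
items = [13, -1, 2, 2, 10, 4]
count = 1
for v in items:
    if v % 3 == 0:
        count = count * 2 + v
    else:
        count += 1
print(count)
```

7

v=13: not %3==0, count = 1+1 = 2
v=-1: not %3==0, count = 2+1 = 3
v=2: not %3==0, count = 3+1 = 4
v=2: not %3==0, count = 4+1 = 5
v=10: not %3==0, count = 5+1 = 6
v=4: not %3==0, count = 6+1 = 7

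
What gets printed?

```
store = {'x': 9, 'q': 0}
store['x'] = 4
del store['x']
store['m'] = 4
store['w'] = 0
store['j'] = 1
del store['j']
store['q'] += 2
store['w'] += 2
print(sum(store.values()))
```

store['x'] = 4 → {'x': 4, 'q': 0}
del 'x' → {'q': 0}
store['m'] = 4 → {'q': 0, 'm': 4}
store['w'] = 0 → {'q': 0, 'm': 4, 'w': 0}
store['j'] = 1 → {'q': 0, 'm': 4, 'w': 0, 'j': 1}
del 'j' → {'q': 0, 'm': 4, 'w': 0}
store['q'] = 0+2 = 2 → {'q': 2, 'm': 4, 'w': 0}
store['w'] = 0+2 = 2 → {'q': 2, 'm': 4, 'w': 2}
sum of values = 8

8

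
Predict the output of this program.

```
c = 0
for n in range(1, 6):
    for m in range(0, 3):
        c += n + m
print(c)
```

n=1,m=0: c = 0+1 = 1
n=1,m=1: c = 1+2 = 3
n=1,m=2: c = 3+3 = 6
n=2,m=0: c = 6+2 = 8
n=2,m=1: c = 8+3 = 11
n=2,m=2: c = 11+4 = 15
n=3,m=0: c = 15+3 = 18
n=3,m=1: c = 18+4 = 22
n=3,m=2: c = 22+5 = 27
n=4,m=0: c = 27+4 = 31
n=4,m=1: c = 31+5 = 36
n=4,m=2: c = 36+6 = 42
n=5,m=0: c = 42+5 = 47
n=5,m=1: c = 47+6 = 53
n=5,m=2: c = 53+7 = 60

60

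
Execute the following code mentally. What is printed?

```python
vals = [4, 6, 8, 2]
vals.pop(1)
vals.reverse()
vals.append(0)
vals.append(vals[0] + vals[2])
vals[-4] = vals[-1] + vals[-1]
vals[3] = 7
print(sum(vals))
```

pop(1) removes 6 → [4, 8, 2]
reverse → [2, 8, 4]
append 0 → [2, 8, 4, 0]
append vals[0]+vals[2] = 2+4 = 6 → [2, 8, 4, 0, 6]
vals[-4] = vals[-1]+vals[-1] = 6+6 = 12 → [2, 12, 4, 0, 6]
vals[3] = 7 → [2, 12, 4, 7, 6]
sum = 31

31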